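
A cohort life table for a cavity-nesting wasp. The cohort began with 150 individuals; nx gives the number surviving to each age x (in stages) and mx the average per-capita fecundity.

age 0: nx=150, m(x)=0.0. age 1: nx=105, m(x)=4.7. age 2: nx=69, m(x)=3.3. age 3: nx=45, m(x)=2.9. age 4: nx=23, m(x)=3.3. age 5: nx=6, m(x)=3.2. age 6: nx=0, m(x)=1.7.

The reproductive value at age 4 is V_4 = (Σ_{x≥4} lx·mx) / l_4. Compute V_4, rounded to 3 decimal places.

lx = nx/n0 = nx/150: 1, 0.7, 0.46, 0.3, 0.15333…, 0.04, 0
lx·mx for x ≥ 4: 0.506…, 0.128, 0 → sum = 0.634…
V_4 = 0.634… / l_4 = 0.634… / 0.153333… = 4.134783… → 4.135

4.135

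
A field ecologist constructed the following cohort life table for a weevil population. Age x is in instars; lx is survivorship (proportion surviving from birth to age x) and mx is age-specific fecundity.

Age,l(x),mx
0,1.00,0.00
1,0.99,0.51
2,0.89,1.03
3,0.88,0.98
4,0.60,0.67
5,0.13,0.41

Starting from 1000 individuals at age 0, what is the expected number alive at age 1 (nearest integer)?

990

Expected survivors = N0 · l_1 = 1000 × 0.99 = 990 → 990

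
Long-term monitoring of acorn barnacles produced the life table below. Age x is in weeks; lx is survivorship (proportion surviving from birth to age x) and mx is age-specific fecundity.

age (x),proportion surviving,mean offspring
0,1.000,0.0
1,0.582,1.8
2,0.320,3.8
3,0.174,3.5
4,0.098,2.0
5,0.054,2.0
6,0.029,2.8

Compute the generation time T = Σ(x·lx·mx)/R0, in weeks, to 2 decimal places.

lx·mx: 0, 1.0476, 1.216, 0.609, 0.196, 0.108, 0.0812 → R0 = 3.2578
x·lx·mx: 0, 1.0476, 2.432, 1.827, 0.784, 0.54, 0.4872 → Σ = 7.1178
T = 7.1178 / 3.2578 = 2.184849… → 2.18

2.18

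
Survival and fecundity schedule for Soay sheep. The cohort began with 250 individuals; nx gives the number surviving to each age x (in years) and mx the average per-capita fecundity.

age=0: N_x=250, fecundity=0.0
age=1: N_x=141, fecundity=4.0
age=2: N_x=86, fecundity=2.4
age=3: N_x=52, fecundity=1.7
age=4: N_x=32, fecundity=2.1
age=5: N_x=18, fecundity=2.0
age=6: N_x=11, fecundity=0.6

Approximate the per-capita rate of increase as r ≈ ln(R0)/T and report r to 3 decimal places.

0.758

lx = nx/n0 = nx/250: 1, 0.564, 0.344, 0.208, 0.128, 0.072, 0.044
R0 = Σ lx·mx = 0 + 2.256 + 0.8256 + 0.3536 + 0.2688 + 0.144 + 0.0264 = 3.8744
Σ x·lx·mx = 6.9216; T = 6.9216/3.8744 = 1.7865…
r ≈ ln(R0)/T = ln(3.8744)/1.7865… = 0.75813… → 0.758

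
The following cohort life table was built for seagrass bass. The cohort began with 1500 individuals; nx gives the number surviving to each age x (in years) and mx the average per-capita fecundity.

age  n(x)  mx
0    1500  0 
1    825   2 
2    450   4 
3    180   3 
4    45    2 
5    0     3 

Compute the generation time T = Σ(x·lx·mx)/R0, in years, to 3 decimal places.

1.772

lx = nx/n0 = nx/1500: 1, 0.55, 0.3, 0.12, 0.03, 0
lx·mx: 0, 1.1, 1.2, 0.36, 0.06, 0 → R0 = 2.72
x·lx·mx: 0, 1.1, 2.4, 1.08, 0.24, 0 → Σ = 4.82
T = 4.82 / 2.72 = 1.772059… → 1.772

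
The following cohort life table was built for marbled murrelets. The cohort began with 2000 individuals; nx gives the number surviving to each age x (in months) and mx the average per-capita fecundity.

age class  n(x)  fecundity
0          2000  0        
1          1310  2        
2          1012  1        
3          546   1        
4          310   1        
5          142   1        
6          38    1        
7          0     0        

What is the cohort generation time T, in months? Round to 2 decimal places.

1.81

lx = nx/n0 = nx/2000: 1, 0.655, 0.506, 0.273, 0.155, 0.071, 0.019, 0
lx·mx: 0, 1.31, 0.506, 0.273, 0.155, 0.071, 0.019, 0 → R0 = 2.334
x·lx·mx: 0, 1.31, 1.012, 0.819, 0.62, 0.355, 0.114, 0 → Σ = 4.23
T = 4.23 / 2.334 = 1.812339… → 1.81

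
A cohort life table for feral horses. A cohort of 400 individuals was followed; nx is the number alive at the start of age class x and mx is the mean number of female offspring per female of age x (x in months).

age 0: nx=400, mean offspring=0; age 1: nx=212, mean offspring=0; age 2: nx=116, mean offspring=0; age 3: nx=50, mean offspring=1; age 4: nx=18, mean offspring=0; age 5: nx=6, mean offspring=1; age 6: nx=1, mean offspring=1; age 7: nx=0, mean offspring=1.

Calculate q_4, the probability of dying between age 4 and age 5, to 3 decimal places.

lx = nx/n0 = nx/400: 1, 0.53, 0.29, 0.125, 0.045, 0.015, 0.0025, 0
q_4 = (l_4 − l_5) / l_4 = (0.045 − 0.015) / 0.045
     = 0.03 / 0.045 = 0.666667… → 0.667

0.667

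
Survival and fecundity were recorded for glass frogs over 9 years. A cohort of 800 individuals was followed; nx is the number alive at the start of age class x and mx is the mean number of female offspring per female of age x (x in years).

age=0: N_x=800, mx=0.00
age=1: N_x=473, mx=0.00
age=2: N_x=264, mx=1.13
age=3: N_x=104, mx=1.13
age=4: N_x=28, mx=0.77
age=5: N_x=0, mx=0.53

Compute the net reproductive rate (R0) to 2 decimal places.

0.55

lx = nx/n0 = nx/800: 1, 0.59125, 0.33, 0.13, 0.035, 0
lx·mx by age: 0, 0, 0.3729, 0.1469, 0.02695, 0
R0 = Σ lx·mx = 0.54675… → 0.55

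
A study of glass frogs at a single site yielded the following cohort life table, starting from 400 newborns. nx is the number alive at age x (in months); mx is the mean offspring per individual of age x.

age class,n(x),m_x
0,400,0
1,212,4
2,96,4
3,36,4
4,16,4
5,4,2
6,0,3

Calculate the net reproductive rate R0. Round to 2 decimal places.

lx = nx/n0 = nx/400: 1, 0.53, 0.24, 0.09, 0.04, 0.01, 0
lx·mx by age: 0, 2.12, 0.96, 0.36, 0.16, 0.02, 0
R0 = Σ lx·mx = 3.62 → 3.62

3.62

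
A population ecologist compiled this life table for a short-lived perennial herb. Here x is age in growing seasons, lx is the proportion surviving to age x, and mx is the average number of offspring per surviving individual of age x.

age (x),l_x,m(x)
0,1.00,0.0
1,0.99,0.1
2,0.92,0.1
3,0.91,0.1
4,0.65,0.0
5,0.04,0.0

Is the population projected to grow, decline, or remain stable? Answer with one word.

R0 = Σ lx·mx = 0 + 0.099 + 0.092 + 0.091 + 0 + 0 = 0.282
R0 < 1, so the population is declining.

declining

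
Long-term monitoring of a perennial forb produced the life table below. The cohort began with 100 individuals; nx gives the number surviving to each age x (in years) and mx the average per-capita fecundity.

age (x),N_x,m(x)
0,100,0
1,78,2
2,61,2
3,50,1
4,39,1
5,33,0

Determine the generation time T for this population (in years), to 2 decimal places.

lx = nx/n0 = nx/100: 1, 0.78, 0.61, 0.5, 0.39, 0.33
lx·mx: 0, 1.56, 1.22, 0.5, 0.39, 0 → R0 = 3.67
x·lx·mx: 0, 1.56, 2.44, 1.5, 1.56, 0 → Σ = 7.06
T = 7.06 / 3.67 = 1.923706… → 1.92

1.92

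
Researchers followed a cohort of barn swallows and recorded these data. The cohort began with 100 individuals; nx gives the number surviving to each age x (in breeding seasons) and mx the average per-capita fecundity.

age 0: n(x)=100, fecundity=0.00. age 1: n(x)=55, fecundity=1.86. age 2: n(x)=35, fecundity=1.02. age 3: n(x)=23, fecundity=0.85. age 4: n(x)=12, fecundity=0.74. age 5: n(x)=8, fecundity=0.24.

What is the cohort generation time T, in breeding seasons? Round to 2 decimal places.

1.65

lx = nx/n0 = nx/100: 1, 0.55, 0.35, 0.23, 0.12, 0.08
lx·mx: 0, 1.023, 0.357, 0.1955, 0.0888, 0.0192 → R0 = 1.6835
x·lx·mx: 0, 1.023, 0.714, 0.5865, 0.3552, 0.096 → Σ = 2.7747
T = 2.7747 / 1.6835 = 1.648173… → 1.65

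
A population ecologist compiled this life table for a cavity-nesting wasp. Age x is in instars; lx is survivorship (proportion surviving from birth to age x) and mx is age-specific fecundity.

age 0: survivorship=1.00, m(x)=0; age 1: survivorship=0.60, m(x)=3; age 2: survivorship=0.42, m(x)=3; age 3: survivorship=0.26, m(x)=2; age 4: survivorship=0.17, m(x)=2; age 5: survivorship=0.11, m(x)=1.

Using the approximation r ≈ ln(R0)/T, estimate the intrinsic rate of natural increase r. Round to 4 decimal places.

R0 = Σ lx·mx = 0 + 1.8 + 1.26 + 0.52 + 0.34 + 0.11 = 4.03
Σ x·lx·mx = 7.79; T = 7.79/4.03 = 1.933…
r ≈ ln(R0)/T = ln(4.03)/1.933… = 0.721037… → 0.7210

0.7210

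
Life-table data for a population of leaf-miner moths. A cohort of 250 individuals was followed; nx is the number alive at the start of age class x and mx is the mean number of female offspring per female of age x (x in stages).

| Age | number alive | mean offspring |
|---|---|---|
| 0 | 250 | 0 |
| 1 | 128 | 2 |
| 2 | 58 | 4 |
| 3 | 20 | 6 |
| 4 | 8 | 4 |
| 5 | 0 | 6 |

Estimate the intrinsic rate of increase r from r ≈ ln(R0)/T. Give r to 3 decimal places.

lx = nx/n0 = nx/250: 1, 0.512, 0.232, 0.08, 0.032, 0
R0 = Σ lx·mx = 0 + 1.024 + 0.928 + 0.48 + 0.128 + 0 = 2.56
Σ x·lx·mx = 4.832; T = 4.832/2.56 = 1.8875
r ≈ ln(R0)/T = ln(2.56)/1.8875 = 0.49802… → 0.498

0.498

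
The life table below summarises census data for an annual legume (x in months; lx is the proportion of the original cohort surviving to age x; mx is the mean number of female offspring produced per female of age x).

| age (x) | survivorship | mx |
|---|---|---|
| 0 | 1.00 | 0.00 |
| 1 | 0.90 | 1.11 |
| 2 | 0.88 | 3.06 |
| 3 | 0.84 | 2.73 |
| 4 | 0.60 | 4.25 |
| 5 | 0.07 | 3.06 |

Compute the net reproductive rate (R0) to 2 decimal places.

8.75

lx·mx by age: 0, 0.999, 2.6928, 2.2932, 2.55, 0.2142
R0 = Σ lx·mx = 8.7492 → 8.75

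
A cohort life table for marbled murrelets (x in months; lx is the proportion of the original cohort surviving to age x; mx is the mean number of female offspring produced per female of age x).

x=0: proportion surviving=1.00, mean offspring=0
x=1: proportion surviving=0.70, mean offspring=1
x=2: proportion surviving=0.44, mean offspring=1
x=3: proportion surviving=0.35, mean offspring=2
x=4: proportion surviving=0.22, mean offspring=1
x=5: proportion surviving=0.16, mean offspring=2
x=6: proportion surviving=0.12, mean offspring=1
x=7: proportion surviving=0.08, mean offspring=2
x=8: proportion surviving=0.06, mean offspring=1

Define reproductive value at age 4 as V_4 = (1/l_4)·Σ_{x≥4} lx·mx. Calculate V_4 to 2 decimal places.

lx·mx for x ≥ 4: 0.22, 0.32, 0.12, 0.16, 0.06 → sum = 0.88
V_4 = 0.88 / l_4 = 0.88 / 0.22 = 4 → 4.00

4.00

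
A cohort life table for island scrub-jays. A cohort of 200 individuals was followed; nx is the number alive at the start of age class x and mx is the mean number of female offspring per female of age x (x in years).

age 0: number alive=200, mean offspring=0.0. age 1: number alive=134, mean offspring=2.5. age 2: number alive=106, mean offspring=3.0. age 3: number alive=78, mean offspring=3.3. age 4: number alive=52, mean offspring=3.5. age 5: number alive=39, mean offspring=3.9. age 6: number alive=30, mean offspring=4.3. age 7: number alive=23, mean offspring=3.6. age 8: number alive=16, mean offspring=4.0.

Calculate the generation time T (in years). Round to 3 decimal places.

lx = nx/n0 = nx/200: 1, 0.67, 0.53, 0.39, 0.26, 0.195, 0.15, 0.115, 0.08
lx·mx: 0, 1.675, 1.59, 1.287, 0.91, 0.7605, 0.645, 0.414, 0.32 → R0 = 7.6015
x·lx·mx: 0, 1.675, 3.18, 3.861, 3.64, 3.8025, 3.87, 2.898, 2.56 → Σ = 25.4865
T = 25.4865 / 7.6015 = 3.352825… → 3.353

3.353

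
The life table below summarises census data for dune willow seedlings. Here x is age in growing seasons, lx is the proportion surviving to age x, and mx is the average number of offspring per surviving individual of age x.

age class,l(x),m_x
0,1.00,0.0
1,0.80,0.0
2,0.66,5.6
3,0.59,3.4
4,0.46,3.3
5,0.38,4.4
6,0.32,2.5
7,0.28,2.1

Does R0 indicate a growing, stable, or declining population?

R0 = Σ lx·mx = 0 + 0 + 3.696 + 2.006 + 1.518 + 1.672 + 0.8 + 0.588 = 10.28
R0 > 1, so the population is growing.

growing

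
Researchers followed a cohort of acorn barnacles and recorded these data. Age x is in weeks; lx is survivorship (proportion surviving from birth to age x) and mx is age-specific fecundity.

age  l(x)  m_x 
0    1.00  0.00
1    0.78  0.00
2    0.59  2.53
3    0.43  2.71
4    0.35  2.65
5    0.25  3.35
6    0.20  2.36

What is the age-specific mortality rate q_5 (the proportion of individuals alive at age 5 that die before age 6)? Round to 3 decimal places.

0.200

q_5 = (l_5 − l_6) / l_5 = (0.25 − 0.2) / 0.25
     = 0.05 / 0.25 = 0.2 → 0.200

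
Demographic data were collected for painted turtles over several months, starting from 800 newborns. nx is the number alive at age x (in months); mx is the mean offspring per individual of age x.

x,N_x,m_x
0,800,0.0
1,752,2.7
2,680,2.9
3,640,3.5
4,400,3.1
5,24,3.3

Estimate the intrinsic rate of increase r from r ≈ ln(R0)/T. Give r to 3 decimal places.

lx = nx/n0 = nx/800: 1, 0.94, 0.85, 0.8, 0.5, 0.03
R0 = Σ lx·mx = 0 + 2.538 + 2.465 + 2.8 + 1.55 + 0.099 = 9.452
Σ x·lx·mx = 22.563; T = 22.563/9.452 = 2.38711…
r ≈ ln(R0)/T = ln(9.452)/2.38711… = 0.94098… → 0.941

0.941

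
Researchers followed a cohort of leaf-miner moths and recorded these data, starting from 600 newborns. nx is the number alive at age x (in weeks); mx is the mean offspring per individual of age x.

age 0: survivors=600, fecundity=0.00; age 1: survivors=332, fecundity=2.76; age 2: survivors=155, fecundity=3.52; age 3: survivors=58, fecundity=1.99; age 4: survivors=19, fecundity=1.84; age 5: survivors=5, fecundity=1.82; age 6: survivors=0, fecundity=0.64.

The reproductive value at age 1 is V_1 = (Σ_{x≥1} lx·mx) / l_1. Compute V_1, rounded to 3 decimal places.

4.884

lx = nx/n0 = nx/600: 1, 0.55333…, 0.25833…, 0.09667…, 0.03167…, 0.00833…, 0
lx·mx for x ≥ 1: 1.5272…, 0.909333…, 0.192367…, 0.058267…, 0.015167…, 0 → sum = 2.702333…
V_1 = 2.702333… / l_1 = 2.702333… / 0.553333… = 4.883735… → 4.884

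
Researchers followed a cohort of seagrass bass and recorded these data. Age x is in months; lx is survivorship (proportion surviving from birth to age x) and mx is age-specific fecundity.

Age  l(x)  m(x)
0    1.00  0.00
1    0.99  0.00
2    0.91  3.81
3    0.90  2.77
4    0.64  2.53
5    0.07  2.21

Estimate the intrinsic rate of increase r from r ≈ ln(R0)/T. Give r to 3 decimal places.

0.730

R0 = Σ lx·mx = 0 + 0 + 3.4671 + 2.493 + 1.6192 + 0.1547 = 7.734
Σ x·lx·mx = 21.6635; T = 21.6635/7.734 = 2.80107…
r ≈ ln(R0)/T = ln(7.734)/2.80107… = 0.7303… → 0.730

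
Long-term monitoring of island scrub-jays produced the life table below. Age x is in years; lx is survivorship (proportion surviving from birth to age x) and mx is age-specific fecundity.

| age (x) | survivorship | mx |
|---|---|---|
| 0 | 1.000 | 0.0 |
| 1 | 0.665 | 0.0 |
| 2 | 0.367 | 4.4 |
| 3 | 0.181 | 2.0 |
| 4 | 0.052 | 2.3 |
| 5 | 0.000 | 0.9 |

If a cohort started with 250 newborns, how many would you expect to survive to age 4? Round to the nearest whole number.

Expected survivors = N0 · l_4 = 250 × 0.052 = 13 → 13

13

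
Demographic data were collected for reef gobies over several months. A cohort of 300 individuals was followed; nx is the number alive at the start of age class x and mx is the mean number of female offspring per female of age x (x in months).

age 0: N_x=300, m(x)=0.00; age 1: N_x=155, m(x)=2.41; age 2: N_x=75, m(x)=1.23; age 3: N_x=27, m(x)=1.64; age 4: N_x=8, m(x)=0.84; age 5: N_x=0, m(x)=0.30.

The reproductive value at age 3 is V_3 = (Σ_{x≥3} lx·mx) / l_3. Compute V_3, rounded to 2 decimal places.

lx = nx/n0 = nx/300: 1, 0.51667…, 0.25, 0.09, 0.02667…, 0
lx·mx for x ≥ 3: 0.1476, 0.0224…, 0 → sum = 0.17…
V_3 = 0.17… / l_3 = 0.17… / 0.09 = 1.888889… → 1.89

1.89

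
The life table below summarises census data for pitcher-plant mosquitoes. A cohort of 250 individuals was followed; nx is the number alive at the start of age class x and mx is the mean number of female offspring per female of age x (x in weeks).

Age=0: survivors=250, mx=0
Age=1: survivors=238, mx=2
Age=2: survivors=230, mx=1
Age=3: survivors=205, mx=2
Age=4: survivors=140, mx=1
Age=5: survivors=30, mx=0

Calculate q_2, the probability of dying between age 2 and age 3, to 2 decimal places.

lx = nx/n0 = nx/250: 1, 0.952, 0.92, 0.82, 0.56, 0.12
q_2 = (l_2 − l_3) / l_2 = (0.92 − 0.82) / 0.92
     = 0.1 / 0.92 = 0.108696… → 0.11

0.11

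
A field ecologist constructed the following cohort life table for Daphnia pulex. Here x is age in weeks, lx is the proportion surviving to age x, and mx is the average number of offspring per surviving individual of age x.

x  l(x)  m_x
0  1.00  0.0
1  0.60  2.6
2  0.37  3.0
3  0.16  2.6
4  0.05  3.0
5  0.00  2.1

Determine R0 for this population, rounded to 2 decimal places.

3.24

lx·mx by age: 0, 1.56, 1.11, 0.416, 0.15, 0
R0 = Σ lx·mx = 3.236 → 3.24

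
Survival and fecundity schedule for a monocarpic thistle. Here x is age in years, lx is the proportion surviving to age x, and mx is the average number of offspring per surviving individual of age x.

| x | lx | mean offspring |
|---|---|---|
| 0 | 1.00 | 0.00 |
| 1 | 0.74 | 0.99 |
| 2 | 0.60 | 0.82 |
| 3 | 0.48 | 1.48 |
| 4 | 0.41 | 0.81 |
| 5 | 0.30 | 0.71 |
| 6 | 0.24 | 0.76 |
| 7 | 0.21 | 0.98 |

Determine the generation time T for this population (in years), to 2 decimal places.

lx·mx: 0, 0.7326, 0.492, 0.7104, 0.3321, 0.213, 0.1824, 0.2058 → R0 = 2.8683
x·lx·mx: 0, 0.7326, 0.984, 2.1312, 1.3284, 1.065, 1.0944, 1.4406 → Σ = 8.7762
T = 8.7762 / 2.8683 = 3.059722… → 3.06

3.06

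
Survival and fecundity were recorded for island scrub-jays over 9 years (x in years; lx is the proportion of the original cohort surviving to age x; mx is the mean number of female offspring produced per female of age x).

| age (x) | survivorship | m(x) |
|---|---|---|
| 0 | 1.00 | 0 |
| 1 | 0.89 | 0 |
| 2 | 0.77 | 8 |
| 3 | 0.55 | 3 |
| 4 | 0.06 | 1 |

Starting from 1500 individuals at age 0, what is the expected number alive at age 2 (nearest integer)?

1155

Expected survivors = N0 · l_2 = 1500 × 0.77 = 1155 → 1155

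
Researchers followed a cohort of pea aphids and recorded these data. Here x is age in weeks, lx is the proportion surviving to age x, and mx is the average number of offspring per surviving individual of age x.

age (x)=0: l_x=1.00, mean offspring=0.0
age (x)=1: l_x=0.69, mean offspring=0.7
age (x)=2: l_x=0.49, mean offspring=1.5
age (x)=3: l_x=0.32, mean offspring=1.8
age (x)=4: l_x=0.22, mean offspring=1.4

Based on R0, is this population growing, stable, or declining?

R0 = Σ lx·mx = 0 + 0.483 + 0.735 + 0.576 + 0.308 = 2.102
R0 > 1, so the population is growing.

growing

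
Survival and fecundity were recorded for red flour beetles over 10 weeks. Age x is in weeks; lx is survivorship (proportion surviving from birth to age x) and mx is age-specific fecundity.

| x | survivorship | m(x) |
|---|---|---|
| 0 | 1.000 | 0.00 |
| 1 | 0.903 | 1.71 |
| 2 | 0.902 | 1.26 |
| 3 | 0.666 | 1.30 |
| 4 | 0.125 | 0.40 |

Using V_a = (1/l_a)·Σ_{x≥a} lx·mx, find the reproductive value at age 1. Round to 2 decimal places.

3.98

lx·mx for x ≥ 1: 1.54413, 1.13652, 0.8658, 0.05 → sum = 3.59645
V_1 = 3.59645 / l_1 = 3.59645 / 0.903 = 3.98278… → 3.98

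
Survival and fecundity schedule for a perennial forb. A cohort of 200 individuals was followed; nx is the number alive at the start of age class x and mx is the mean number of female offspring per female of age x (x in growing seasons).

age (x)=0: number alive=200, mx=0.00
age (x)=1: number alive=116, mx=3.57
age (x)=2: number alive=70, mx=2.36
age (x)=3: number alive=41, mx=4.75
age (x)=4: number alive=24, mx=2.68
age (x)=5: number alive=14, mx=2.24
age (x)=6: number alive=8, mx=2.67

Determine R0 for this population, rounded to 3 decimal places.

4.456

lx = nx/n0 = nx/200: 1, 0.58, 0.35, 0.205, 0.12, 0.07, 0.04
lx·mx by age: 0, 2.0706, 0.826, 0.97375, 0.3216, 0.1568, 0.1068
R0 = Σ lx·mx = 4.45555 → 4.456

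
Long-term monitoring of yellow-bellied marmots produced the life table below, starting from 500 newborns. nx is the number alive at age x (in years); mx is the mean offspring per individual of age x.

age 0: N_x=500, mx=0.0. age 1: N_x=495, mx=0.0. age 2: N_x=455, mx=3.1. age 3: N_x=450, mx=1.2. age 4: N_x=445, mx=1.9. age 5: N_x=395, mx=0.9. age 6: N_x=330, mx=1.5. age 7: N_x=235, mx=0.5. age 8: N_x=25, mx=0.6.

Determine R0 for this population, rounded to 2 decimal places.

lx = nx/n0 = nx/500: 1, 0.99, 0.91, 0.9, 0.89, 0.79, 0.66, 0.47, 0.05
lx·mx by age: 0, 0, 2.821, 1.08, 1.691, 0.711, 0.99, 0.235, 0.03
R0 = Σ lx·mx = 7.558 → 7.56

7.56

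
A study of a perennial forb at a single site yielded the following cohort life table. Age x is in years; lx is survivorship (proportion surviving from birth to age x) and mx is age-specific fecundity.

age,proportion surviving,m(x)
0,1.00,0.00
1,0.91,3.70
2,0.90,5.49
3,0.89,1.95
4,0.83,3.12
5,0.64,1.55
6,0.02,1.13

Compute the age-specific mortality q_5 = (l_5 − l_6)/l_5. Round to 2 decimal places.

q_5 = (l_5 − l_6) / l_5 = (0.64 − 0.02) / 0.64
     = 0.62 / 0.64 = 0.96875 → 0.97

0.97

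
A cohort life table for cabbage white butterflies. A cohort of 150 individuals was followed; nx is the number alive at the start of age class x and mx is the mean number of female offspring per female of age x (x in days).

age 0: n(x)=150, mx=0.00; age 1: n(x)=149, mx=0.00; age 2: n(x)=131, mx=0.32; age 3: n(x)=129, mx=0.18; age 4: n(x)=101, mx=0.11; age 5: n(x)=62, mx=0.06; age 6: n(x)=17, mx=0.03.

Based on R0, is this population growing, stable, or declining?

lx = nx/n0 = nx/150: 1, 0.99333…, 0.87333…, 0.86, 0.67333…, 0.41333…, 0.11333…
R0 = Σ lx·mx = 0 + 0 + 0.279467… + 0.1548 + 0.074067… + 0.0248… + 0.0034… = 0.536533…
R0 < 1, so the population is declining.

declining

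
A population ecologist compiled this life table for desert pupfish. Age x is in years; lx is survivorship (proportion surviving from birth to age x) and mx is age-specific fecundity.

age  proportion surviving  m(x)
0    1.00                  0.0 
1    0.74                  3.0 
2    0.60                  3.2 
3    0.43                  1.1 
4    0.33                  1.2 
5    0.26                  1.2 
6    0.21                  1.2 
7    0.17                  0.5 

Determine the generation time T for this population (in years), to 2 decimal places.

lx·mx: 0, 2.22, 1.92, 0.473, 0.396, 0.312, 0.252, 0.085 → R0 = 5.658
x·lx·mx: 0, 2.22, 3.84, 1.419, 1.584, 1.56, 1.512, 0.595 → Σ = 12.73
T = 12.73 / 5.658 = 2.249912… → 2.25

2.25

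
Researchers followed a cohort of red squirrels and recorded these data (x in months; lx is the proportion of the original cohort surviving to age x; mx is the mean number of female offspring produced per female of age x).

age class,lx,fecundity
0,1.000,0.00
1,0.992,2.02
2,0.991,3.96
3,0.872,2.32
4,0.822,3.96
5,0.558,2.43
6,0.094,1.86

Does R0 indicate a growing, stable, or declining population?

growing

R0 = Σ lx·mx = 0 + 2.00384 + 3.92436 + 2.02304 + 3.25512 + 1.35594 + 0.17484 = 12.73714
R0 > 1, so the population is growing.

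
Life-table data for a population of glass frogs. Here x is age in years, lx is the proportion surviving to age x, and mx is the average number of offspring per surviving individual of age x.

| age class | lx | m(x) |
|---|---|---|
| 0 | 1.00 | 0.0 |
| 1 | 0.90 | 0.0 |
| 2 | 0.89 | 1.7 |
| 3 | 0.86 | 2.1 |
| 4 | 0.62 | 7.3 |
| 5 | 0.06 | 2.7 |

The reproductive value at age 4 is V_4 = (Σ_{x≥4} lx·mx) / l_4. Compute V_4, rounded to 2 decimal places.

lx·mx for x ≥ 4: 4.526, 0.162 → sum = 4.688
V_4 = 4.688 / l_4 = 4.688 / 0.62 = 7.56129… → 7.56

7.56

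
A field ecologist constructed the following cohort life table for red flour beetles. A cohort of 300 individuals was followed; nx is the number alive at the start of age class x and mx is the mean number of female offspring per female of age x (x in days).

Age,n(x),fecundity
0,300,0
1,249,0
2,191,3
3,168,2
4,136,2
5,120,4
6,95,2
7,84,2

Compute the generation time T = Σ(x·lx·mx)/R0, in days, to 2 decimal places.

lx = nx/n0 = nx/300: 1, 0.83, 0.63667…, 0.56, 0.45333…, 0.4, 0.31667…, 0.28
lx·mx: 0, 0, 1.91…, 1.12, 0.906667…, 1.6, 0.633333…, 0.56 → R0 = 6.73…
x·lx·mx: 0, 0, 3.82…, 3.36, 3.626667…, 8, 3.8…, 3.92 → Σ = 26.526667…
T = 26.526667… / 6.73… = 3.941555… → 3.94

3.94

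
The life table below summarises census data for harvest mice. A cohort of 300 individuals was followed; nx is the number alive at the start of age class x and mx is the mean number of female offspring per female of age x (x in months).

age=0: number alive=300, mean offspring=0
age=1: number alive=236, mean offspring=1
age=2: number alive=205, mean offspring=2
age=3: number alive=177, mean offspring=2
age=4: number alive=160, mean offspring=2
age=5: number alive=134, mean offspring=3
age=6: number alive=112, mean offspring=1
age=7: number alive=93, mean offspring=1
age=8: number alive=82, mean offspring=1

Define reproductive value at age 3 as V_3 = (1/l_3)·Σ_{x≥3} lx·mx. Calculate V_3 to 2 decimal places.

7.70

lx = nx/n0 = nx/300: 1, 0.78667…, 0.68333…, 0.59, 0.53333…, 0.44667…, 0.37333…, 0.31, 0.27333…
lx·mx for x ≥ 3: 1.18, 1.066667…, 1.34…, 0.373333…, 0.31, 0.273333… → sum = 4.543333…
V_3 = 4.543333… / l_3 = 4.543333… / 0.59 = 7.700565… → 7.70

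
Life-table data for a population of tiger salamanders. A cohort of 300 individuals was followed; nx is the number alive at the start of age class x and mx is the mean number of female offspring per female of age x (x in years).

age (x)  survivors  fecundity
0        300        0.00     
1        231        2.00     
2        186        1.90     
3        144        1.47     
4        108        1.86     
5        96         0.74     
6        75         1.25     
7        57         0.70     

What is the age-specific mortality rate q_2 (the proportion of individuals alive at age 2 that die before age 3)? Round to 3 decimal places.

lx = nx/n0 = nx/300: 1, 0.77, 0.62, 0.48, 0.36, 0.32, 0.25, 0.19
q_2 = (l_2 − l_3) / l_2 = (0.62 − 0.48) / 0.62
     = 0.14 / 0.62 = 0.225806… → 0.226

0.226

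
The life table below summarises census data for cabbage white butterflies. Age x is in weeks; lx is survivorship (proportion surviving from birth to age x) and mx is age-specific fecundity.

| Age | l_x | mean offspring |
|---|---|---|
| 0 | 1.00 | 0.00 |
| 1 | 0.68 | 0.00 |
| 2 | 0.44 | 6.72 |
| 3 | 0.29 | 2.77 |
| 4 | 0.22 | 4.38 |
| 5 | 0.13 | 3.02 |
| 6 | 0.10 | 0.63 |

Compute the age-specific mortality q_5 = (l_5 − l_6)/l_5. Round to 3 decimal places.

q_5 = (l_5 − l_6) / l_5 = (0.13 − 0.1) / 0.13
     = 0.03 / 0.13 = 0.230769… → 0.231

0.231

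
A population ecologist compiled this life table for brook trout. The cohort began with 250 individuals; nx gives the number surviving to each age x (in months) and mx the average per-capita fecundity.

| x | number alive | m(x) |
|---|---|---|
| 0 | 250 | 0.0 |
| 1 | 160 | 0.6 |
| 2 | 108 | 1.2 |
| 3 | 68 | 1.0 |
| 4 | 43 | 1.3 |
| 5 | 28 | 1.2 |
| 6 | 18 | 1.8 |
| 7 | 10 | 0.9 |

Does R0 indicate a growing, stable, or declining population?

lx = nx/n0 = nx/250: 1, 0.64, 0.432, 0.272, 0.172, 0.112, 0.072, 0.04
R0 = Σ lx·mx = 0 + 0.384 + 0.5184 + 0.272 + 0.2236 + 0.1344 + 0.1296 + 0.036 = 1.698
R0 > 1, so the population is growing.

growing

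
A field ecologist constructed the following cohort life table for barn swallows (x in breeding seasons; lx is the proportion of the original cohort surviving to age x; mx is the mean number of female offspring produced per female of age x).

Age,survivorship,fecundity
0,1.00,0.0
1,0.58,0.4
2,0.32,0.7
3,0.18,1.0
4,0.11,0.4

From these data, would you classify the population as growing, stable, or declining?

declining

R0 = Σ lx·mx = 0 + 0.232 + 0.224 + 0.18 + 0.044 = 0.68
R0 < 1, so the population is declining.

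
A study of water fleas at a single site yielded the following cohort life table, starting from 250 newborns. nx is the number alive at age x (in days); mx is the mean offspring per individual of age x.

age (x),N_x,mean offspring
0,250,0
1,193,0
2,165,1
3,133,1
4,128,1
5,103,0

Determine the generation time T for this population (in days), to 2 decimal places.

lx = nx/n0 = nx/250: 1, 0.772, 0.66, 0.532, 0.512, 0.412
lx·mx: 0, 0, 0.66, 0.532, 0.512, 0 → R0 = 1.704
x·lx·mx: 0, 0, 1.32, 1.596, 2.048, 0 → Σ = 4.964
T = 4.964 / 1.704 = 2.913146… → 2.91

2.91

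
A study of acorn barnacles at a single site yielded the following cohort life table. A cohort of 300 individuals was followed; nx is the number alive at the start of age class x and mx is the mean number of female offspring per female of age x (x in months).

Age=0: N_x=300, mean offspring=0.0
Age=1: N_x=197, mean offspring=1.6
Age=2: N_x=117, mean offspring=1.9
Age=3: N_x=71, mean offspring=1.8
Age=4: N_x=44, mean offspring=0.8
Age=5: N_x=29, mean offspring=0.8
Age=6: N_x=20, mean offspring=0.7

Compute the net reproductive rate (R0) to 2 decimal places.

2.46

lx = nx/n0 = nx/300: 1, 0.65667…, 0.39, 0.23667…, 0.14667…, 0.09667…, 0.06667…
lx·mx by age: 0, 1.050667…, 0.741, 0.426…, 0.117333…, 0.077333…, 0.046667…
R0 = Σ lx·mx = 2.459… → 2.46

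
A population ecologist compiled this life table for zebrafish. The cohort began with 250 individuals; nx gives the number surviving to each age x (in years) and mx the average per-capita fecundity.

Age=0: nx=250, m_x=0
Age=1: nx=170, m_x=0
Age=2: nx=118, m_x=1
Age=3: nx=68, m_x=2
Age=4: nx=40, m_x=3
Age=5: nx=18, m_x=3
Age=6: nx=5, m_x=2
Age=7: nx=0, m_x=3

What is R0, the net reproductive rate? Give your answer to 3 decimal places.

lx = nx/n0 = nx/250: 1, 0.68, 0.472, 0.272, 0.16, 0.072, 0.02, 0
lx·mx by age: 0, 0, 0.472, 0.544, 0.48, 0.216, 0.04, 0
R0 = Σ lx·mx = 1.752 → 1.752

1.752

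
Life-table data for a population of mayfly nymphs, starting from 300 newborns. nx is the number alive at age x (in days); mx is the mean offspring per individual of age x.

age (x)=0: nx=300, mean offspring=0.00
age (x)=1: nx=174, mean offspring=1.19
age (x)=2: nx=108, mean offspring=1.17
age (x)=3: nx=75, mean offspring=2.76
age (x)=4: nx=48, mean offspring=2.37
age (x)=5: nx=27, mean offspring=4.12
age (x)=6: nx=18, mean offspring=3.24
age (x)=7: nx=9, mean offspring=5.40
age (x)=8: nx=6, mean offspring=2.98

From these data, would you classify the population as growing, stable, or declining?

lx = nx/n0 = nx/300: 1, 0.58, 0.36, 0.25, 0.16, 0.09, 0.06, 0.03, 0.02
R0 = Σ lx·mx = 0 + 0.6902 + 0.4212 + 0.69 + 0.3792 + 0.3708 + 0.1944 + 0.162 + 0.0596 = 2.9674
R0 > 1, so the population is growing.

growing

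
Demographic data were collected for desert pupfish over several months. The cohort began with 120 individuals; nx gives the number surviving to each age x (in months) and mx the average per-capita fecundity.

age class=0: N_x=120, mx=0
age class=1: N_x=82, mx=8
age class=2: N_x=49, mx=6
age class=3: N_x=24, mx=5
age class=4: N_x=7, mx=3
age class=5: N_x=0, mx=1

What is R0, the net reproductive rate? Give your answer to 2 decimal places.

9.09

lx = nx/n0 = nx/120: 1, 0.68333…, 0.40833…, 0.2, 0.05833…, 0
lx·mx by age: 0, 5.466667…, 2.45…, 1, 0.175…, 0
R0 = Σ lx·mx = 9.091667… → 9.09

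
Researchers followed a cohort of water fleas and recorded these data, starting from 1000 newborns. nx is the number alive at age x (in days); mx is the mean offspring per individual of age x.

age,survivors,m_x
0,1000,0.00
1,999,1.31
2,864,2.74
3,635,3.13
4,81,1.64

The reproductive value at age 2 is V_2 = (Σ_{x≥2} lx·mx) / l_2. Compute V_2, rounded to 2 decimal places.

lx = nx/n0 = nx/1000: 1, 0.999, 0.864, 0.635, 0.081
lx·mx for x ≥ 2: 2.36736, 1.98755, 0.13284 → sum = 4.48775
V_2 = 4.48775 / l_2 = 4.48775 / 0.864 = 5.194155… → 5.19

5.19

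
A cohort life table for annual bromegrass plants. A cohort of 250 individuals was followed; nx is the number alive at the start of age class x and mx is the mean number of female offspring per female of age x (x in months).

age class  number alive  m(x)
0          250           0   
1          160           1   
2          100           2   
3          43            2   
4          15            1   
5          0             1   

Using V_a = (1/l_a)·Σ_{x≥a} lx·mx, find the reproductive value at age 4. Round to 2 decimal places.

1.00

lx = nx/n0 = nx/250: 1, 0.64, 0.4, 0.172, 0.06, 0
lx·mx for x ≥ 4: 0.06, 0 → sum = 0.06
V_4 = 0.06 / l_4 = 0.06 / 0.06 = 1 → 1.00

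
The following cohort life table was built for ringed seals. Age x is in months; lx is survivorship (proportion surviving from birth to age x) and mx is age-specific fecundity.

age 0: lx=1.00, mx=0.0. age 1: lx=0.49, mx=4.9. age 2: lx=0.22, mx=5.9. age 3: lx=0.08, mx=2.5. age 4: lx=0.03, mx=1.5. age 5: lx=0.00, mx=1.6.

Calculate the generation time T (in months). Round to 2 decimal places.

lx·mx: 0, 2.401, 1.298, 0.2, 0.045, 0 → R0 = 3.944
x·lx·mx: 0, 2.401, 2.596, 0.6, 0.18, 0 → Σ = 5.777
T = 5.777 / 3.944 = 1.464757… → 1.46

1.46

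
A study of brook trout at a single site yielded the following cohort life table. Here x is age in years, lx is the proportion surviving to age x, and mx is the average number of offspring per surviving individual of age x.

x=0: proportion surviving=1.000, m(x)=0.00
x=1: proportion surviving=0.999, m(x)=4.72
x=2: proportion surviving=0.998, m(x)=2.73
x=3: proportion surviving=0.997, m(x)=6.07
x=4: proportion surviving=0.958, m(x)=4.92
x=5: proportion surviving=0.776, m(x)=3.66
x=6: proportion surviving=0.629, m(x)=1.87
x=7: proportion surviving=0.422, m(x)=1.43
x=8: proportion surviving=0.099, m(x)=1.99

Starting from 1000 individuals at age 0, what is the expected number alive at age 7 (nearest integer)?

Expected survivors = N0 · l_7 = 1000 × 0.422 = 422 → 422

422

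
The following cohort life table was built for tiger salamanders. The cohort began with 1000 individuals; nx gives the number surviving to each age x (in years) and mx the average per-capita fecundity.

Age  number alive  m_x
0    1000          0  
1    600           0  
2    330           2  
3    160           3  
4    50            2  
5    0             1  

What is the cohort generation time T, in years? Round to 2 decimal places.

2.55

lx = nx/n0 = nx/1000: 1, 0.6, 0.33, 0.16, 0.05, 0
lx·mx: 0, 0, 0.66, 0.48, 0.1, 0 → R0 = 1.24
x·lx·mx: 0, 0, 1.32, 1.44, 0.4, 0 → Σ = 3.16
T = 3.16 / 1.24 = 2.548387… → 2.55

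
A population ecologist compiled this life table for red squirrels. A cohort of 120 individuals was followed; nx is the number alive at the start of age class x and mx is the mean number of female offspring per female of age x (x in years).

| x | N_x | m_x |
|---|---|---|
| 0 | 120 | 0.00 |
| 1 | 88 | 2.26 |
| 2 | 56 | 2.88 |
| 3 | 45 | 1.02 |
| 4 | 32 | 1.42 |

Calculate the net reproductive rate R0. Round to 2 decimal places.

lx = nx/n0 = nx/120: 1, 0.73333…, 0.46667…, 0.375, 0.26667…
lx·mx by age: 0, 1.657333…, 1.344…, 0.3825, 0.378667…
R0 = Σ lx·mx = 3.7625… → 3.76

3.76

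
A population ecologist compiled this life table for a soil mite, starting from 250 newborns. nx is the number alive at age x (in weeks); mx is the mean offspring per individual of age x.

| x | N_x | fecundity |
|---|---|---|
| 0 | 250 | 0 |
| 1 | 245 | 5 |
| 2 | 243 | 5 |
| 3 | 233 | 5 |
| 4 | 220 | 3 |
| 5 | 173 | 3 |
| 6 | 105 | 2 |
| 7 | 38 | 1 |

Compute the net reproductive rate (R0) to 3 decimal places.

lx = nx/n0 = nx/250: 1, 0.98, 0.972, 0.932, 0.88, 0.692, 0.42, 0.152
lx·mx by age: 0, 4.9, 4.86, 4.66, 2.64, 2.076, 0.84, 0.152
R0 = Σ lx·mx = 20.128 → 20.128

20.128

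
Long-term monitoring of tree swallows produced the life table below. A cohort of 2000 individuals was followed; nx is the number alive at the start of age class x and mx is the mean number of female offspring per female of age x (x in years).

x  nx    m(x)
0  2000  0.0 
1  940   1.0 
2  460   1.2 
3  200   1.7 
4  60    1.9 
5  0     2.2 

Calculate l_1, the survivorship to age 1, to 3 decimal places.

l_1 = n_1/n_0 = 940/2000 = 0.47 → 0.470

0.470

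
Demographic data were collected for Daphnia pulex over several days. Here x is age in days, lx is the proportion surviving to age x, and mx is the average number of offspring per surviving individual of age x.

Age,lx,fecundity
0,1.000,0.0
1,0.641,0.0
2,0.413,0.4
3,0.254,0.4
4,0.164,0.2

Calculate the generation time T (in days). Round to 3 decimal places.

2.558

lx·mx: 0, 0, 0.1652, 0.1016, 0.0328 → R0 = 0.2996
x·lx·mx: 0, 0, 0.3304, 0.3048, 0.1312 → Σ = 0.7664
T = 0.7664 / 0.2996 = 2.558077… → 2.558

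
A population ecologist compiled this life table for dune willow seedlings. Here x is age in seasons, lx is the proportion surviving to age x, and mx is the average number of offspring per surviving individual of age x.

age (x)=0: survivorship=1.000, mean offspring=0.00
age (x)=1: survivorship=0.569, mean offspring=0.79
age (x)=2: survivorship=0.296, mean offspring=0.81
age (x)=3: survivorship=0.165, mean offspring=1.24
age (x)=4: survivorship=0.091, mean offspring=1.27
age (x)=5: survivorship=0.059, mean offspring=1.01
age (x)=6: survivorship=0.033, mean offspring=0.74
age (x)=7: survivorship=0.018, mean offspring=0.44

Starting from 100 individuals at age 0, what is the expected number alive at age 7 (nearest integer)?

Expected survivors = N0 · l_7 = 100 × 0.018 = 1.8 → 2

2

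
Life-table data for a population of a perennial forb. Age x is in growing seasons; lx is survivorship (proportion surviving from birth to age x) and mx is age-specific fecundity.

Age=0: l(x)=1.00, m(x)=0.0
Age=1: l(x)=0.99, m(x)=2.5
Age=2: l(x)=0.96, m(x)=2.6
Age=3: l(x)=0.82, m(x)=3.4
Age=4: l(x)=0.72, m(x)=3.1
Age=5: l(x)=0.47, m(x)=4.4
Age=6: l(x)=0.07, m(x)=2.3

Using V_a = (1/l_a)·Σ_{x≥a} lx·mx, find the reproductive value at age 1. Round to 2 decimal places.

12.34

lx·mx for x ≥ 1: 2.475, 2.496, 2.788, 2.232, 2.068, 0.161 → sum = 12.22
V_1 = 12.22 / l_1 = 12.22 / 0.99 = 12.343434… → 12.34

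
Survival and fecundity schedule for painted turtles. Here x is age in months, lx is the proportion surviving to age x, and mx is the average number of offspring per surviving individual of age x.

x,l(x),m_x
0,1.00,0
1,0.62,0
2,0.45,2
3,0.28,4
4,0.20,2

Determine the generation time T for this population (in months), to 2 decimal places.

lx·mx: 0, 0, 0.9, 1.12, 0.4 → R0 = 2.42
x·lx·mx: 0, 0, 1.8, 3.36, 1.6 → Σ = 6.76
T = 6.76 / 2.42 = 2.793388… → 2.79

2.79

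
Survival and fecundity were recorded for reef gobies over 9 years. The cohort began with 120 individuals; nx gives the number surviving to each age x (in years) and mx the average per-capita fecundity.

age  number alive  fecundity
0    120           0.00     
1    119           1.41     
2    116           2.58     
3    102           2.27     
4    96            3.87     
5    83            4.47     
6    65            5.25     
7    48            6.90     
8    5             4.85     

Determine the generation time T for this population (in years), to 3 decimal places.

lx = nx/n0 = nx/120: 1, 0.99167…, 0.96667…, 0.85, 0.8, 0.69167…, 0.54167…, 0.4, 0.04167…
lx·mx: 0, 1.39825…, 2.494…, 1.9295, 3.096, 3.09175…, 2.84375…, 2.76, 0.202083… → R0 = 17.815333…
x·lx·mx: 0, 1.39825…, 4.988…, 5.7885, 12.384, 15.45875…, 17.0625…, 19.32, 1.616667… → Σ = 78.016667…
T = 78.016667… / 17.815333… = 4.379186… → 4.379

4.379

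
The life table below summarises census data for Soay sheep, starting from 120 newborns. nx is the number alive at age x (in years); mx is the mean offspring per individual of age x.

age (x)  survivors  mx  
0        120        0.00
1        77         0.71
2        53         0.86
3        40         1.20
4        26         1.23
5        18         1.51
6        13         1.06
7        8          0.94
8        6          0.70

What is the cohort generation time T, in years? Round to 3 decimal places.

lx = nx/n0 = nx/120: 1, 0.64167…, 0.44167…, 0.33333…, 0.21667…, 0.15, 0.10833…, 0.06667…, 0.05
lx·mx: 0, 0.455583…, 0.379833…, 0.4…, 0.2665…, 0.2265, 0.114833…, 0.062667…, 0.035 → R0 = 1.940917…
x·lx·mx: 0, 0.455583…, 0.759667…, 1.2…, 1.066…, 1.1325, 0.689…, 0.438667…, 0.28 → Σ = 6.021417…
T = 6.021417… / 1.940917… = 3.102357… → 3.102

3.102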